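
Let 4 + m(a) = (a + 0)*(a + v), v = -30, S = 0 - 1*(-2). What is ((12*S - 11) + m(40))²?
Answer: 167281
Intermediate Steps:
S = 2 (S = 0 + 2 = 2)
m(a) = -4 + a*(-30 + a) (m(a) = -4 + (a + 0)*(a - 30) = -4 + a*(-30 + a))
((12*S - 11) + m(40))² = ((12*2 - 11) + (-4 + 40² - 30*40))² = ((24 - 11) + (-4 + 1600 - 1200))² = (13 + 396)² = 409² = 167281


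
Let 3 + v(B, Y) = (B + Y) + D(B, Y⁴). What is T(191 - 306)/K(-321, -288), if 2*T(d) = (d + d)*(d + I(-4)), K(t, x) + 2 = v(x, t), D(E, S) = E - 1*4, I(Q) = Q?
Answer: -13685/906 ≈ -15.105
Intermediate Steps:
D(E, S) = -4 + E (D(E, S) = E - 4 = -4 + E)
v(B, Y) = -7 + Y + 2*B (v(B, Y) = -3 + ((B + Y) + (-4 + B)) = -3 + (-4 + Y + 2*B) = -7 + Y + 2*B)
K(t, x) = -9 + t + 2*x (K(t, x) = -2 + (-7 + t + 2*x) = -9 + t + 2*x)
T(d) = d*(-4 + d) (T(d) = ((d + d)*(d - 4))/2 = ((2*d)*(-4 + d))/2 = (2*d*(-4 + d))/2 = d*(-4 + d))
T(191 - 306)/K(-321, -288) = ((191 - 306)*(-4 + (191 - 306)))/(-9 - 321 + 2*(-288)) = (-115*(-4 - 115))/(-9 - 321 - 576) = -115*(-119)/(-906) = 13685*(-1/906) = -13685/906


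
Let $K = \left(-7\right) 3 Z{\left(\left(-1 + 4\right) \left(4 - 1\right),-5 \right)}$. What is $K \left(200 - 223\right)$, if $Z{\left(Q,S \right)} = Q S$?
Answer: $-21735$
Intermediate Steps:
$K = 945$ ($K = \left(-7\right) 3 \left(-1 + 4\right) \left(4 - 1\right) \left(-5\right) = - 21 \cdot 3 \cdot 3 \left(-5\right) = - 21 \cdot 9 \left(-5\right) = \left(-21\right) \left(-45\right) = 945$)
$K \left(200 - 223\right) = 945 \left(200 - 223\right) = 945 \left(-23\right) = -21735$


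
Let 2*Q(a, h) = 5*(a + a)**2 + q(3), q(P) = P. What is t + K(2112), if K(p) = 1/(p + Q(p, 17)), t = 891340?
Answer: 79520993473382/89215107 ≈ 8.9134e+5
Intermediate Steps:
Q(a, h) = 3/2 + 10*a**2 (Q(a, h) = (5*(a + a)**2 + 3)/2 = (5*(2*a)**2 + 3)/2 = (5*(4*a**2) + 3)/2 = (20*a**2 + 3)/2 = (3 + 20*a**2)/2 = 3/2 + 10*a**2)
K(p) = 1/(3/2 + p + 10*p**2) (K(p) = 1/(p + (3/2 + 10*p**2)) = 1/(3/2 + p + 10*p**2))
t + K(2112) = 891340 + 2/(3 + 2*2112 + 20*2112**2) = 891340 + 2/(3 + 4224 + 20*4460544) = 891340 + 2/(3 + 4224 + 89210880) = 891340 + 2/89215107 = 79520993473382/89215107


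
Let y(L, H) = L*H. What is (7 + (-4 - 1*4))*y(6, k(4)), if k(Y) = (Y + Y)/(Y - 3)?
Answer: -48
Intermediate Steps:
k(Y) = 2*Y/(-3 + Y) (k(Y) = (2*Y)/(-3 + Y) = 2*Y/(-3 + Y))
y(L, H) = H*L
(7 + (-4 - 1*4))*y(6, k(4)) = (7 + (-4 - 1*4))*((2*4/(-3 + 4))*6) = (7 + (-4 - 4))*((2*4/1)*6) = (7 - 8)*((2*4*1)*6) = -8*6 = -1*48 = -48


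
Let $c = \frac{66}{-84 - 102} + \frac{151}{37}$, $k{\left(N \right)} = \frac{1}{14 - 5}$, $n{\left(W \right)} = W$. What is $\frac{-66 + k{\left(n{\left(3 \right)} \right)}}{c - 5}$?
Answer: $\frac{680171}{13149} \approx 51.728$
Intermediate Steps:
$k{\left(N \right)} = \frac{1}{9}$
$c = \frac{4274}{1147}$ ($c = \frac{66}{-186} + 151 \cdot \frac{1}{37} = 66 \left(- \frac{1}{186}\right) + \frac{151}{37} = - \frac{11}{31} + \frac{151}{37} = \frac{4274}{1147} \approx 3.7262$)
$\frac{-66 + k{\left(n{\left(3 \right)} \right)}}{c - 5} = \frac{-66 + \frac{1}{9}}{\frac{4274}{1147} - 5} = - \frac{593}{9 \left(- \frac{1461}{1147}\right)} = \left(- \frac{593}{9}\right) \left(- \frac{1147}{1461}\right) = \frac{680171}{13149}$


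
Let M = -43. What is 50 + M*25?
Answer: -1025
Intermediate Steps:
50 + M*25 = 50 - 43*25 = 50 - 1075 = -1025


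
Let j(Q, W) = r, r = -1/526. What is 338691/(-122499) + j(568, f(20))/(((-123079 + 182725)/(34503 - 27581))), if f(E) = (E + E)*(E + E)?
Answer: -590381682173/213514368678 ≈ -2.7651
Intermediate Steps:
f(E) = 4*E² (f(E) = (2*E)*(2*E) = 4*E²)
r = -1/526 (r = -1*1/526 = -1/526 ≈ -0.0019011)
j(Q, W) = -1/526
338691/(-122499) + j(568, f(20))/(((-123079 + 182725)/(34503 - 27581))) = 338691/(-122499) - (34503 - 27581)/(-123079 + 182725)/526 = 338691*(-1/122499) - 1/(526*(59646/6922)) = -112897/40833 - 1/(526*(59646*(1/6922))) = -112897/40833 - 1/(526*29823/3461) = -112897/40833 - 1/526*3461/29823 = -112897/40833 - 3461/15686898 = -590381682173/213514368678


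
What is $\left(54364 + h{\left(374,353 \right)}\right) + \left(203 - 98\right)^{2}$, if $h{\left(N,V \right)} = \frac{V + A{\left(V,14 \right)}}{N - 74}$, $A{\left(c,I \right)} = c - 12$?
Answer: $\frac{9808697}{150} \approx 65391.0$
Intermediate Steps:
$A{\left(c,I \right)} = -12 + c$
$h{\left(N,V \right)} = \frac{-12 + 2 V}{-74 + N}$ ($h{\left(N,V \right)} = \frac{V + \left(-12 + V\right)}{N - 74} = \frac{-12 + 2 V}{-74 + N}$)
$\left(54364 + h{\left(374,353 \right)}\right) + \left(203 - 98\right)^{2} = \left(54364 + \frac{2 \left(-6 + 353\right)}{-74 + 374}\right) + \left(203 - 98\right)^{2} = \left(54364 + 2 \cdot \frac{1}{300} \cdot 347\right) + 105^{2} = \left(54364 + 2 \cdot \frac{1}{300} \cdot 347\right) + 11025 = \left(54364 + \frac{347}{150}\right) + 11025 = \frac{8154947}{150} + 11025 = \frac{9808697}{150}$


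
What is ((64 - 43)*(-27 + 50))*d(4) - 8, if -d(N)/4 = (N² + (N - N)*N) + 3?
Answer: -36716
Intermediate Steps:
d(N) = -12 - 4*N² (d(N) = -4*((N² + (N - N)*N) + 3) = -4*((N² + 0*N) + 3) = -4*((N² + 0) + 3) = -4*(N² + 3) = -4*(3 + N²) = -12 - 4*N²)
((64 - 43)*(-27 + 50))*d(4) - 8 = ((64 - 43)*(-27 + 50))*(-12 - 4*4²) - 8 = (21*23)*(-12 - 4*16) - 8 = 483*(-12 - 64) - 8 = 483*(-76) - 8 = -36708 - 8 = -36716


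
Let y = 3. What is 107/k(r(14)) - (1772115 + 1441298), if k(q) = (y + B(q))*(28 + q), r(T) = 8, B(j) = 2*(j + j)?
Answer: -4048900273/1260 ≈ -3.2134e+6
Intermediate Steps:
B(j) = 4*j (B(j) = 2*(2*j) = 4*j)
k(q) = (3 + 4*q)*(28 + q)
107/k(r(14)) - (1772115 + 1441298) = 107/(84 + 4*8² + 115*8) - (1772115 + 1441298) = 107/(84 + 4*64 + 920) - 1*3213413 = 107/(84 + 256 + 920) - 3213413 = 107/1260 - 3213413 = -4048900273/1260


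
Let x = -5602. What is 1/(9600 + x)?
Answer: 1/3998 ≈ 0.00025012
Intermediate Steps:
1/(9600 + x) = 1/(9600 - 5602) = 1/3998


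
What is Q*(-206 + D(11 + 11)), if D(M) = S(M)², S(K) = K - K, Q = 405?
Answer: -83430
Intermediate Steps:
S(K) = 0
D(M) = 0 (D(M) = 0² = 0)
Q*(-206 + D(11 + 11)) = 405*(-206 + 0) = 405*(-206) = -83430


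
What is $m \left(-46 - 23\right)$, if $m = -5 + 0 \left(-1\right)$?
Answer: $345$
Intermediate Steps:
$m = -5$ ($m = -5 + 0 = -5$)
$m \left(-46 - 23\right) = - 5 \left(-46 - 23\right) = \left(-5\right) \left(-69\right) = 345$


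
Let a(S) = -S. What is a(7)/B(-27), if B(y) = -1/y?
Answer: -189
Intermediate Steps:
a(7)/B(-27) = (-1*7)/((-1/(-27))) = -7/((-1*(-1/27))) = -7/1/27 = -7*27 = -189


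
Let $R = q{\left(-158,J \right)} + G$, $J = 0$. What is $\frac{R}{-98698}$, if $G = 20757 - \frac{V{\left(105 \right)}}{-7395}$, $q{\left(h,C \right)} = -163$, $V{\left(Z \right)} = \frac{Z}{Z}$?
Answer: $- \frac{152292631}{729871710} \approx -0.20866$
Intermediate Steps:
$V{\left(Z \right)} = 1$
$G = \frac{153498016}{7395}$ ($G = 20757 - 1 \frac{1}{-7395} = 20757 - 1 \left(- \frac{1}{7395}\right) = 20757 - - \frac{1}{7395} = 20757 + \frac{1}{7395} = \frac{153498016}{7395} \approx 20757.0$)
$R = \frac{152292631}{7395}$ ($R = -163 + \frac{153498016}{7395} = \frac{152292631}{7395} \approx 20594.0$)
$\frac{R}{-98698} = \frac{152292631}{7395 \left(-98698\right)} = \frac{152292631}{7395} \left(- \frac{1}{98698}\right) = - \frac{152292631}{729871710}$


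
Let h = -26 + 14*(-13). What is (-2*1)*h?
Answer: 416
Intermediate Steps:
h = -208 (h = -26 - 182 = -208)
(-2*1)*h = -2*1*(-208) = -2*(-208) = 416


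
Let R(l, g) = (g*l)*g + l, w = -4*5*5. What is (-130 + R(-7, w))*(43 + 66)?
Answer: -7644933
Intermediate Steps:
w = -100 (w = -20*5 = -100)
R(l, g) = l + l*g² (R(l, g) = l*g² + l = l + l*g²)
(-130 + R(-7, w))*(43 + 66) = (-130 - 7*(1 + (-100)²))*(43 + 66) = (-130 - 7*(1 + 10000))*109 = (-130 - 7*10001)*109 = (-130 - 70007)*109 = -70137*109 = -7644933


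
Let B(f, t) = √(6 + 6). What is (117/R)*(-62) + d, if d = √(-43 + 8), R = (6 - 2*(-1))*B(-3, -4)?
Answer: -1209*√3/8 + I*√35 ≈ -261.76 + 5.9161*I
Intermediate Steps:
B(f, t) = 2*√3 (B(f, t) = √12 = 2*√3)
R = 16*√3 (R = (6 - 2*(-1))*(2*√3) = (6 + 2)*(2*√3) = 8*(2*√3) = 16*√3 ≈ 27.713)
d = I*√35 (d = √(-35) = I*√35 ≈ 5.9161*I)
(117/R)*(-62) + d = (117/((16*√3)))*(-62) + I*√35 = (117*(√3/48))*(-62) + I*√35 = (39*√3/16)*(-62) + I*√35 = -1209*√3/8 + I*√35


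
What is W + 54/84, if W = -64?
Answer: -887/14 ≈ -63.357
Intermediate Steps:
W + 54/84 = -64 + 54/84 = -64 + (1/84)*54 = -64 + 9/14 = -887/14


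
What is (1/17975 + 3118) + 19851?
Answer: 412867776/17975 ≈ 22969.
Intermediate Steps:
(1/17975 + 3118) + 19851 = 56046051/17975 + 19851 = 412867776/17975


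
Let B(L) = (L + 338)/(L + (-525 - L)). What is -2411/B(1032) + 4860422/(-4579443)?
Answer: 1157977137037/1254767382 ≈ 922.86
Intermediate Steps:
B(L) = -338/525 - L/525 (B(L) = (338 + L)/(-525) = (338 + L)*(-1/525) = -338/525 - L/525)
-2411/B(1032) + 4860422/(-4579443) = -2411/(-338/525 - 1/525*1032) + 4860422/(-4579443) = -2411/(-338/525 - 344/175) + 4860422*(-1/4579443) = -2411/(-274/105) - 4860422/4579443 = -2411*(-105/274) - 4860422/4579443 = 253155/274 - 4860422/4579443 = 1157977137037/1254767382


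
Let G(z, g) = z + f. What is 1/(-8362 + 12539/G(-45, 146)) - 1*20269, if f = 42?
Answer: -762621128/37625 ≈ -20269.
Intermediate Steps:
G(z, g) = 42 + z (G(z, g) = z + 42 = 42 + z)
1/(-8362 + 12539/G(-45, 146)) - 1*20269 = 1/(-8362 + 12539/(42 - 45)) - 1*20269 = 1/(-8362 + 12539/(-3)) - 20269 = 1/(-8362 + 12539*(-1/3)) - 20269 = 1/(-8362 - 12539/3) - 20269 = 1/(-37625/3) - 20269 = -3/37625 - 20269 = -762621128/37625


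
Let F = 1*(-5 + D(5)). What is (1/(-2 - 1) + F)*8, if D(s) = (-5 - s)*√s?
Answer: -128/3 - 80*√5 ≈ -221.55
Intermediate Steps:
D(s) = √s*(-5 - s)
F = -5 - 10*√5 (F = 1*(-5 + √5*(-5 - 1*5)) = 1*(-5 + √5*(-5 - 5)) = 1*(-5 + √5*(-10)) = 1*(-5 - 10*√5) = -5 - 10*√5 ≈ -27.361)
(1/(-2 - 1) + F)*8 = (1/(-2 - 1) + (-5 - 10*√5))*8 = (1/(-3) + (-5 - 10*√5))*8 = (-⅓ + (-5 - 10*√5))*8 = (-16/3 - 10*√5)*8 = -128/3 - 80*√5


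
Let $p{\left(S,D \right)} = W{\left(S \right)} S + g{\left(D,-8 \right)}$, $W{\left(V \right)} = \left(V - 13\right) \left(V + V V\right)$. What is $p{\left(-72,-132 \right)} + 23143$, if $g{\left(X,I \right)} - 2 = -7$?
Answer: $31308578$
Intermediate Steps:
$W{\left(V \right)} = \left(-13 + V\right) \left(V + V^{2}\right)$
$g{\left(X,I \right)} = -5$ ($g{\left(X,I \right)} = 2 - 7 = -5$)
$p{\left(S,D \right)} = -5 + S^{2} \left(-13 + S^{2} - 12 S\right)$ ($p{\left(S,D \right)} = S \left(-13 + S^{2} - 12 S\right) S - 5 = S^{2} \left(-13 + S^{2} - 12 S\right) - 5 = -5 + S^{2} \left(-13 + S^{2} - 12 S\right)$)
$p{\left(-72,-132 \right)} + 23143 = \left(-5 + \left(-72\right)^{2} \left(-13 + \left(-72\right)^{2} - -864\right)\right) + 23143 = \left(-5 + 5184 \left(-13 + 5184 + 864\right)\right) + 23143 = \left(-5 + 5184 \cdot 6035\right) + 23143 = \left(-5 + 31285440\right) + 23143 = 31285435 + 23143 = 31308578$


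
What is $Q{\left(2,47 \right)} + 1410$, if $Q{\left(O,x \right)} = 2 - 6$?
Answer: $1406$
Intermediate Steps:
$Q{\left(O,x \right)} = -4$
$Q{\left(2,47 \right)} + 1410 = -4 + 1410 = 1406$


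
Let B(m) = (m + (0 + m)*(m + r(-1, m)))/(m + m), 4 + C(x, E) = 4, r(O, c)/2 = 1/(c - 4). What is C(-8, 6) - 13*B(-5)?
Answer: 247/9 ≈ 27.444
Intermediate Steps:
r(O, c) = 2/(-4 + c) (r(O, c) = 2/(c - 4) = 2/(-4 + c))
C(x, E) = 0 (C(x, E) = -4 + 4 = 0)
B(m) = (m + m*(m + 2/(-4 + m)))/(2*m) (B(m) = (m + (0 + m)*(m + 2/(-4 + m)))/(m + m) = (m + m*(m + 2/(-4 + m)))/((2*m)) = (m + m*(m + 2/(-4 + m)))*(1/(2*m)) = (m + m*(m + 2/(-4 + m)))/(2*m))
C(-8, 6) - 13*B(-5) = 0 - 13*(2 + (1 - 5)*(-4 - 5))/(2*(-4 - 5)) = 0 - 13*(2 - 4*(-9))/(2*(-9)) = 0 - 13*(-1)*(2 + 36)/(2*9) = 0 - 13*(-1)*38/(2*9) = 0 - 13*(-19/9) = 0 + 247/9 = 247/9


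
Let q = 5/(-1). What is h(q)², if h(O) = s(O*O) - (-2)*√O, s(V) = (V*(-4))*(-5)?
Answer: 249980 + 2000*I*√5 ≈ 2.4998e+5 + 4472.1*I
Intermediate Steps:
s(V) = 20*V (s(V) = -4*V*(-5) = 20*V)
q = -5 (q = 5*(-1) = -5)
h(O) = 2*√O + 20*O² (h(O) = 20*(O*O) - (-2)*√O = 20*O² + 2*√O = 2*√O + 20*O²)
h(q)² = (2*√(-5) + 20*(-5)²)² = (2*(I*√5) + 20*25)² = (2*I*√5 + 500)² = (500 + 2*I*√5)²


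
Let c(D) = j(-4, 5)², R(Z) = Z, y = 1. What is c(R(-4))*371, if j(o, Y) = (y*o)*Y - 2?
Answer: 179564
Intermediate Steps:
j(o, Y) = -2 + Y*o (j(o, Y) = (1*o)*Y - 2 = o*Y - 2 = Y*o - 2 = -2 + Y*o)
c(D) = 484 (c(D) = (-2 + 5*(-4))² = (-2 - 20)² = (-22)² = 484)
c(R(-4))*371 = 484*371 = 179564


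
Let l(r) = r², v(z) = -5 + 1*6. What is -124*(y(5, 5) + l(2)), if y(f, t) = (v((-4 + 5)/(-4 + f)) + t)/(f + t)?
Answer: -2852/5 ≈ -570.40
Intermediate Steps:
v(z) = 1 (v(z) = -5 + 6 = 1)
y(f, t) = (1 + t)/(f + t)
-124*(y(5, 5) + l(2)) = -124*((1 + 5)/(5 + 5) + 2²) = -124*(6/10 + 4) = -124*((⅒)*6 + 4) = -124*(⅗ + 4) = -124*23/5 = -2852/5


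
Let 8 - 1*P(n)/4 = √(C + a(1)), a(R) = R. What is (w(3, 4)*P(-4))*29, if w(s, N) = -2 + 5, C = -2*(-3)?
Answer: 2784 - 348*√7 ≈ 1863.3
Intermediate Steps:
C = 6
w(s, N) = 3
P(n) = 32 - 4*√7 (P(n) = 32 - 4*√(6 + 1) = 32 - 4*√7)
(w(3, 4)*P(-4))*29 = (3*(32 - 4*√7))*29 = (96 - 12*√7)*29 = 2784 - 348*√7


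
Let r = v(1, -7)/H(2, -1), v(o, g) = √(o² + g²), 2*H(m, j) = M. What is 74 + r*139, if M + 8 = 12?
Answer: 74 + 695*√2/2 ≈ 565.44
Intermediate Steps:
M = 4 (M = -8 + 12 = 4)
H(m, j) = 2 (H(m, j) = (½)*4 = 2)
v(o, g) = √(g² + o²)
r = 5*√2/2 (r = √((-7)² + 1²)/2 = √(49 + 1)*(½) = √50*(½) = (5*√2)*(½) = 5*√2/2 ≈ 3.5355)
74 + r*139 = 74 + (5*√2/2)*139 = 74 + 695*√2/2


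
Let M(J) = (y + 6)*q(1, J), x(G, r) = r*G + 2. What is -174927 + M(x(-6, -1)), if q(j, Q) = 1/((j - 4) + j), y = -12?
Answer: -174924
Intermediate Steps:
x(G, r) = 2 + G*r (x(G, r) = G*r + 2 = 2 + G*r)
q(j, Q) = 1/(-4 + 2*j) (q(j, Q) = 1/((-4 + j) + j) = 1/(-4 + 2*j))
M(J) = 3 (M(J) = (-12 + 6)*(1/(2*(-2 + 1))) = -3/(-1) = -3*(-1) = -6*(-1/2) = 3)
-174927 + M(x(-6, -1)) = -174927 + 3 = -174924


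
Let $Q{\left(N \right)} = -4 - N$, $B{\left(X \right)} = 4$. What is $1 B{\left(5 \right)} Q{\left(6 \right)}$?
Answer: $-40$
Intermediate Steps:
$1 B{\left(5 \right)} Q{\left(6 \right)} = 1 \cdot 4 \left(-4 - 6\right) = 4 \left(-4 - 6\right) = 4 \left(-10\right) = -40$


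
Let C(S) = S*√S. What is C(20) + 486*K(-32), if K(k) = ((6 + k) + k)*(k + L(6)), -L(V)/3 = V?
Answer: 1409400 + 40*√5 ≈ 1.4095e+6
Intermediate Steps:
L(V) = -3*V
K(k) = (-18 + k)*(6 + 2*k) (K(k) = ((6 + k) + k)*(k - 3*6) = (6 + 2*k)*(k - 18) = (6 + 2*k)*(-18 + k) = (-18 + k)*(6 + 2*k))
C(S) = S^(3/2)
C(20) + 486*K(-32) = 20^(3/2) + 486*(-108 - 30*(-32) + 2*(-32)²) = 40*√5 + 486*(-108 + 960 + 2*1024) = 40*√5 + 486*(-108 + 960 + 2048) = 40*√5 + 486*2900 = 40*√5 + 1409400 = 1409400 + 40*√5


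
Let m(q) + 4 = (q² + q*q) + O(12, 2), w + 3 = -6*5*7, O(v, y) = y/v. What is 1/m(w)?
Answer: 6/544405 ≈ 1.1021e-5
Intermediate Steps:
w = -213 (w = -3 - 6*5*7 = -3 - 30*7 = -3 - 210 = -213)
m(q) = -23/6 + 2*q² (m(q) = -4 + ((q² + q*q) + 2/12) = -4 + ((q² + q²) + 2*(1/12)) = -4 + (2*q² + ⅙) = -4 + (⅙ + 2*q²) = -23/6 + 2*q²)
1/m(w) = 1/(-23/6 + 2*(-213)²) = 1/(-23/6 + 2*45369) = 1/(-23/6 + 90738) = 1/(544405/6) = 6/544405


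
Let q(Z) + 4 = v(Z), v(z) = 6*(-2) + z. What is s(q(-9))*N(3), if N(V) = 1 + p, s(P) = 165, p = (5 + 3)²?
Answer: 10725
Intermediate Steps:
v(z) = -12 + z
q(Z) = -16 + Z (q(Z) = -4 + (-12 + Z) = -16 + Z)
p = 64 (p = 8² = 64)
N(V) = 65 (N(V) = 1 + 64 = 65)
s(q(-9))*N(3) = 165*65 = 10725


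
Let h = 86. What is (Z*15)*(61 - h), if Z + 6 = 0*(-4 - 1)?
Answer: 2250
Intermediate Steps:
Z = -6 (Z = -6 + 0*(-4 - 1) = -6 + 0*(-5) = -6 + 0 = -6)
(Z*15)*(61 - h) = (-6*15)*(61 - 1*86) = -90*(61 - 86) = -90*(-25) = 2250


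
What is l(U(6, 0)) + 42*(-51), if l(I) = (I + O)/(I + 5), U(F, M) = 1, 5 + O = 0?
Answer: -6428/3 ≈ -2142.7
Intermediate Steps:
O = -5 (O = -5 + 0 = -5)
l(I) = (-5 + I)/(5 + I) (l(I) = (I - 5)/(I + 5) = (-5 + I)/(5 + I))
l(U(6, 0)) + 42*(-51) = (-5 + 1)/(5 + 1) + 42*(-51) = -4/6 - 2142 = (⅙)*(-4) - 2142 = -⅔ - 2142 = -6428/3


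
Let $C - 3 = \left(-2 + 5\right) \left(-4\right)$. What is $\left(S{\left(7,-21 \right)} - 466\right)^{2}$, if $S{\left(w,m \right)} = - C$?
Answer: $208849$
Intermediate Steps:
$C = -9$ ($C = 3 + \left(-2 + 5\right) \left(-4\right) = 3 + 3 \left(-4\right) = 3 - 12 = -9$)
$S{\left(w,m \right)} = 9$ ($S{\left(w,m \right)} = \left(-1\right) \left(-9\right) = 9$)
$\left(S{\left(7,-21 \right)} - 466\right)^{2} = \left(9 - 466\right)^{2} = \left(-457\right)^{2} = 208849$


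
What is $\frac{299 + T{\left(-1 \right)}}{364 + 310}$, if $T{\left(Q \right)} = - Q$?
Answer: $\frac{150}{337} \approx 0.4451$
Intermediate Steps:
$\frac{299 + T{\left(-1 \right)}}{364 + 310} = \frac{299 - -1}{364 + 310} = \frac{299 + 1}{674} = 300 \cdot \frac{1}{674} = \frac{150}{337}$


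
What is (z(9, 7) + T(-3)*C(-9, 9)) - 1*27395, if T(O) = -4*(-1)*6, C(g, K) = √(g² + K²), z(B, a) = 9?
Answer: -27386 + 216*√2 ≈ -27081.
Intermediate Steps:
C(g, K) = √(K² + g²)
T(O) = 24 (T(O) = 4*6 = 24)
(z(9, 7) + T(-3)*C(-9, 9)) - 1*27395 = (9 + 24*√(9² + (-9)²)) - 1*27395 = (9 + 24*√(81 + 81)) - 27395 = (9 + 24*√162) - 27395 = (9 + 24*(9*√2)) - 27395 = (9 + 216*√2) - 27395 = -27386 + 216*√2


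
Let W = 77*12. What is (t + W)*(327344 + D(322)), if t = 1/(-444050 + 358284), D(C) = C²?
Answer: 17079006705462/42883 ≈ 3.9827e+8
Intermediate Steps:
W = 924
t = -1/85766 (t = 1/(-85766) = -1/85766 ≈ -1.1660e-5)
(t + W)*(327344 + D(322)) = (-1/85766 + 924)*(327344 + 322²) = 79247783*(327344 + 103684)/85766 = (79247783/85766)*431028 = 17079006705462/42883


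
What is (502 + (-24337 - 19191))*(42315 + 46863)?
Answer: -3836972628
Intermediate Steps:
(502 + (-24337 - 19191))*(42315 + 46863) = (502 - 43528)*89178 = -43026*89178 = -3836972628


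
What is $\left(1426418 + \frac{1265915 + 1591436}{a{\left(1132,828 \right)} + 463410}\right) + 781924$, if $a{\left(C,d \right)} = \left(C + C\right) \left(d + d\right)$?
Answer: $\frac{9302851116499}{4212594} \approx 2.2083 \cdot 10^{6}$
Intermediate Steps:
$a{\left(C,d \right)} = 4 C d$ ($a{\left(C,d \right)} = 2 C 2 d = 4 C d$)
$\left(1426418 + \frac{1265915 + 1591436}{a{\left(1132,828 \right)} + 463410}\right) + 781924 = \left(1426418 + \frac{1265915 + 1591436}{4 \cdot 1132 \cdot 828 + 463410}\right) + 781924 = \left(1426418 + \frac{2857351}{3749184 + 463410}\right) + 781924 = \left(1426418 + \frac{2857351}{4212594}\right) + 781924 = \frac{6008922765643}{4212594} + 781924 = \frac{9302851116499}{4212594}$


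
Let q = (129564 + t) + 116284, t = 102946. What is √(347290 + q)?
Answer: 2*√174021 ≈ 834.32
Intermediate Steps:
q = 348794 (q = (129564 + 102946) + 116284 = 232510 + 116284 = 348794)
√(347290 + q) = √(347290 + 348794) = √696084 = 2*√174021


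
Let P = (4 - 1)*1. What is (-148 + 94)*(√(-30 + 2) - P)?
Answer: 162 - 108*I*√7 ≈ 162.0 - 285.74*I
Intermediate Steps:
P = 3 (P = 3*1 = 3)
(-148 + 94)*(√(-30 + 2) - P) = (-148 + 94)*(√(-30 + 2) - 1*3) = -54*(√(-28) - 3) = -54*(2*I*√7 - 3) = -54*(-3 + 2*I*√7) = 162 - 108*I*√7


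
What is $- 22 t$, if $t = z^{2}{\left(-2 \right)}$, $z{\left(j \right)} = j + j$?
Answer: $-352$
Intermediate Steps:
$z{\left(j \right)} = 2 j$
$t = 16$ ($t = \left(2 \left(-2\right)\right)^{2} = \left(-4\right)^{2} = 16$)
$- 22 t = \left(-22\right) 16 = -352$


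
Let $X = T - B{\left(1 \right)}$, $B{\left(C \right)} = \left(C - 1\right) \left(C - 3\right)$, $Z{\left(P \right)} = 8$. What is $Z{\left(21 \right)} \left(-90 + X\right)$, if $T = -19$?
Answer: $-872$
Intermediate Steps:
$B{\left(C \right)} = \left(-1 + C\right) \left(-3 + C\right)$
$X = -19$ ($X = -19 - \left(3 + 1^{2} - 4\right) = -19 - \left(3 + 1 - 4\right) = -19 - 0 = -19 + 0 = -19$)
$Z{\left(21 \right)} \left(-90 + X\right) = 8 \left(-90 - 19\right) = 8 \left(-109\right) = -872$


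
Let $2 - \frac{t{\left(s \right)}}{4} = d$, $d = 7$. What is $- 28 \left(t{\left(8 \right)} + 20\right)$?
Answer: $0$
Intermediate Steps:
$t{\left(s \right)} = -20$ ($t{\left(s \right)} = 8 - 28 = -20$)
$- 28 \left(t{\left(8 \right)} + 20\right) = - 28 \left(-20 + 20\right) = \left(-28\right) 0 = 0$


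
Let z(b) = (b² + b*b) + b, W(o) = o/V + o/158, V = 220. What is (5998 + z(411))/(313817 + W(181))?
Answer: 5983082380/5454173669 ≈ 1.0970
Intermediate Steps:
W(o) = 189*o/17380 (W(o) = o/220 + o/158 = 189*o/17380)
z(b) = b + 2*b² (z(b) = (b² + b²) + b = 2*b² + b = b + 2*b²)
(5998 + z(411))/(313817 + W(181)) = (5998 + 411*(1 + 2*411))/(313817 + (189/17380)*181) = (5998 + 411*(1 + 822))/(313817 + 34209/17380) = (5998 + 411*823)/(5454173669/17380) = (5998 + 338253)*(17380/5454173669) = 344251*(17380/5454173669) = 5983082380/5454173669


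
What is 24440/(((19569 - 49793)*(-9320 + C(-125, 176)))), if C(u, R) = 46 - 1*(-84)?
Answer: 611/6943964 ≈ 8.7990e-5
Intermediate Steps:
C(u, R) = 130 (C(u, R) = 46 + 84 = 130)
24440/(((19569 - 49793)*(-9320 + C(-125, 176)))) = 24440/(((19569 - 49793)*(-9320 + 130))) = 24440/((-30224*(-9190))) = 24440/277758560 = 24440*(1/277758560) = 611/6943964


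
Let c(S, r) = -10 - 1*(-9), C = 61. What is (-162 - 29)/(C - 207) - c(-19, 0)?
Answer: 337/146 ≈ 2.3082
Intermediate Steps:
c(S, r) = -1 (c(S, r) = -10 + 9 = -1)
(-162 - 29)/(C - 207) - c(-19, 0) = (-162 - 29)/(61 - 207) - 1*(-1) = -191/(-146) + 1 = -191*(-1/146) + 1 = 191/146 + 1 = 337/146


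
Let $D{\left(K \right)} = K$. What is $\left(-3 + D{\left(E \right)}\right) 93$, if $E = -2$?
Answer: $-465$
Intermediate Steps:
$\left(-3 + D{\left(E \right)}\right) 93 = \left(-3 - 2\right) 93 = \left(-5\right) 93 = -465$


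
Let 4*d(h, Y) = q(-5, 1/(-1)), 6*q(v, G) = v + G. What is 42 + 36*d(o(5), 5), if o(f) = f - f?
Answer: 33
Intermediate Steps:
o(f) = 0
q(v, G) = G/6 + v/6 (q(v, G) = (v + G)/6 = (G + v)/6 = G/6 + v/6)
d(h, Y) = -1/4 (d(h, Y) = ((1/6)/(-1) + (1/6)*(-5))/4 = ((1/6)*(-1) - 5/6)/4 = (-1/6 - 5/6)/4 = (1/4)*(-1) = -1/4)
42 + 36*d(o(5), 5) = 42 + 36*(-1/4) = 42 - 9 = 33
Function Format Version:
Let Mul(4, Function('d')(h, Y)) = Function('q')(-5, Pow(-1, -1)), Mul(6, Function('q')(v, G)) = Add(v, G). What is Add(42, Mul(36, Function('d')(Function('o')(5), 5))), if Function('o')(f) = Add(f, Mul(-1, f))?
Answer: 33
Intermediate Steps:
Function('o')(f) = 0
Function('q')(v, G) = Add(Mul(Rational(1, 6), G), Mul(Rational(1, 6), v)) (Function('q')(v, G) = Mul(Rational(1, 6), Add(v, G)) = Mul(Rational(1, 6), Add(G, v)) = Add(Mul(Rational(1, 6), G), Mul(Rational(1, 6), v)))
Function('d')(h, Y) = Rational(-1, 4) (Function('d')(h, Y) = Mul(Rational(1, 4), Add(Mul(Rational(1, 6), Pow(-1, -1)), Mul(Rational(1, 6), -5))) = Mul(Rational(1, 4), Add(Mul(Rational(1, 6), -1), Rational(-5, 6))) = Mul(Rational(1, 4), Add(Rational(-1, 6), Rational(-5, 6))) = Mul(Rational(1, 4), -1) = Rational(-1, 4))
Add(42, Mul(36, Function('d')(Function('o')(5), 5))) = Add(42, Mul(36, Rational(-1, 4))) = Add(42, -9) = 33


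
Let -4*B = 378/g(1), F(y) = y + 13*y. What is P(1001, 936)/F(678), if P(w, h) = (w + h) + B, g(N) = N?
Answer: 3685/18984 ≈ 0.19411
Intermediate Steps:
F(y) = 14*y
B = -189/2 (B = -189/(2*1) = -189/2 ≈ -94.500)
P(w, h) = -189/2 + h + w (P(w, h) = (w + h) - 189/2 = (h + w) - 189/2 = -189/2 + h + w)
P(1001, 936)/F(678) = (-189/2 + 936 + 1001)/((14*678)) = (3685/2)/9492 = (3685/2)*(1/9492) = 3685/18984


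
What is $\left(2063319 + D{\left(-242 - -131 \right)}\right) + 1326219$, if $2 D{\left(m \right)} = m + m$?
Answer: $3389427$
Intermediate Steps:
$D{\left(m \right)} = m$ ($D{\left(m \right)} = \frac{m + m}{2} = \frac{2 m}{2} = m$)
$\left(2063319 + D{\left(-242 - -131 \right)}\right) + 1326219 = \left(2063319 - 111\right) + 1326219 = 2063208 + 1326219 = 3389427$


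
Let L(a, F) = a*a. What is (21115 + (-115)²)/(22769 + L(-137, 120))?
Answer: 17170/20769 ≈ 0.82671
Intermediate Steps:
L(a, F) = a²
(21115 + (-115)²)/(22769 + L(-137, 120)) = (21115 + (-115)²)/(22769 + (-137)²) = (21115 + 13225)/(22769 + 18769) = 34340/41538 = 34340*(1/41538) = 17170/20769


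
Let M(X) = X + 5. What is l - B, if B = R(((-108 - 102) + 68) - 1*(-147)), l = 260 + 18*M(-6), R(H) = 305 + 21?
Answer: -84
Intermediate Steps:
M(X) = 5 + X
R(H) = 326
l = 242 (l = 260 + 18*(5 - 6) = 260 + 18*(-1) = 260 - 18 = 242)
B = 326
l - B = 242 - 1*326 = 242 - 326 = -84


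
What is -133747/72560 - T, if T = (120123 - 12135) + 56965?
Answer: -11969123427/72560 ≈ -1.6495e+5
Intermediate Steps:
T = 164953 (T = 107988 + 56965 = 164953)
-133747/72560 - T = -133747/72560 - 1*164953 = -133747*1/72560 - 164953 = -133747/72560 - 164953 = -11969123427/72560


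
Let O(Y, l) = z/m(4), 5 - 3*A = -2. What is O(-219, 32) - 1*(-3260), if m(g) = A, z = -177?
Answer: 22289/7 ≈ 3184.1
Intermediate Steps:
A = 7/3 (A = 5/3 - ⅓*(-2) = 5/3 + ⅔ = 7/3 ≈ 2.3333)
m(g) = 7/3
O(Y, l) = -531/7 (O(Y, l) = -177/7/3 = -177*3/7 = -531/7)
O(-219, 32) - 1*(-3260) = -531/7 - 1*(-3260) = -531/7 + 3260 = 22289/7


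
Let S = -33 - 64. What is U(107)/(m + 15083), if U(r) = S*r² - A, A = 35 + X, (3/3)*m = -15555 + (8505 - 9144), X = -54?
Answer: 1110534/1111 ≈ 999.58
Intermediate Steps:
S = -97
m = -16194 (m = -15555 + (8505 - 9144) = -15555 - 639 = -16194)
A = -19 (A = 35 - 54 = -19)
U(r) = 19 - 97*r² (U(r) = -97*r² - 1*(-19) = -97*r² + 19 = 19 - 97*r²)
U(107)/(m + 15083) = (19 - 97*107²)/(-16194 + 15083) = (19 - 97*11449)/(-1111) = (19 - 1110553)*(-1/1111) = -1110534*(-1/1111) = 1110534/1111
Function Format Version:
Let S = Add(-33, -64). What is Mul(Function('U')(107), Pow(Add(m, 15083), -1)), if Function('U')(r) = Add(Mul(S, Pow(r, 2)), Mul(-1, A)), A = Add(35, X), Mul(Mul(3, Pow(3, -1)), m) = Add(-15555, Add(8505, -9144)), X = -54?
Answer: Rational(1110534, 1111) ≈ 999.58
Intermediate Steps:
S = -97
m = -16194 (m = Add(-15555, Add(8505, -9144)) = Add(-15555, -639) = -16194)
A = -19 (A = Add(35, -54) = -19)
Function('U')(r) = Add(19, Mul(-97, Pow(r, 2))) (Function('U')(r) = Add(Mul(-97, Pow(r, 2)), Mul(-1, -19)) = Add(Mul(-97, Pow(r, 2)), 19) = Add(19, Mul(-97, Pow(r, 2))))
Mul(Function('U')(107), Pow(Add(m, 15083), -1)) = Mul(Add(19, Mul(-97, Pow(107, 2))), Pow(Add(-16194, 15083), -1)) = Mul(Add(19, Mul(-97, 11449)), Pow(-1111, -1)) = Mul(Add(19, -1110553), Rational(-1, 1111)) = Mul(-1110534, Rational(-1, 1111)) = Rational(1110534, 1111)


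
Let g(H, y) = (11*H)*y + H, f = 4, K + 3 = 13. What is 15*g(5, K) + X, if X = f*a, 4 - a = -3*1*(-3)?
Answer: 8305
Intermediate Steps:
K = 10 (K = -3 + 13 = 10)
a = -5 (a = 4 - (-3*1)*(-3) = 4 - (-3)*(-3) = 4 - 1*9 = 4 - 9 = -5)
X = -20 (X = 4*(-5) = -20)
g(H, y) = H + 11*H*y (g(H, y) = 11*H*y + H = H + 11*H*y)
15*g(5, K) + X = 15*(5*(1 + 11*10)) - 20 = 15*(5*(1 + 110)) - 20 = 15*(5*111) - 20 = 15*555 - 20 = 8325 - 20 = 8305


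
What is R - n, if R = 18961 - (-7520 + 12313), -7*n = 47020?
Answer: 146196/7 ≈ 20885.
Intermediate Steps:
n = -47020/7 (n = -1/7*47020 = -47020/7 ≈ -6717.1)
R = 14168 (R = 18961 - 1*4793 = 18961 - 4793 = 14168)
R - n = 14168 - 1*(-47020/7) = 14168 + 47020/7 = 146196/7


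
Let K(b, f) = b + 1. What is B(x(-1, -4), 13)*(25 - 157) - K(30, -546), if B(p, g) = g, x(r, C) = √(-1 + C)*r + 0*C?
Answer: -1747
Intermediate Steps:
x(r, C) = r*√(-1 + C) (x(r, C) = r*√(-1 + C) + 0 = r*√(-1 + C))
K(b, f) = 1 + b
B(x(-1, -4), 13)*(25 - 157) - K(30, -546) = 13*(25 - 157) - (1 + 30) = 13*(-132) - 1*31 = -1716 - 31 = -1747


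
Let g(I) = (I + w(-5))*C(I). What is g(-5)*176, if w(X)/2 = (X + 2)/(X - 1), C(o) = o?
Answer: 3520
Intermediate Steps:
w(X) = 2*(2 + X)/(-1 + X) (w(X) = 2*((X + 2)/(X - 1)) = 2*((2 + X)/(-1 + X)) = 2*(2 + X)/(-1 + X))
g(I) = I*(1 + I) (g(I) = (I + 2*(2 - 5)/(-1 - 5))*I = (I + 2*(-3)/(-6))*I = (I + 2*(-⅙)*(-3))*I = (I + 1)*I = (1 + I)*I = I*(1 + I))
g(-5)*176 = -5*(1 - 5)*176 = -5*(-4)*176 = 20*176 = 3520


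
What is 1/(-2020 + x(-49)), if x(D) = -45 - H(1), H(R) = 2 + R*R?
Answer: -1/2068 ≈ -0.00048356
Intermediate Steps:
H(R) = 2 + R²
x(D) = -48 (x(D) = -45 - (2 + 1²) = -45 - (2 + 1) = -45 - 1*3 = -45 - 3 = -48)
1/(-2020 + x(-49)) = 1/(-2020 - 48) = 1/(-2068) = -1/2068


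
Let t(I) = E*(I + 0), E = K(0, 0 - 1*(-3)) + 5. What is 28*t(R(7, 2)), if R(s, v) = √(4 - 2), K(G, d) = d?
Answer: 224*√2 ≈ 316.78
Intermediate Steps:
R(s, v) = √2
E = 8 (E = (0 - 1*(-3)) + 5 = (0 + 3) + 5 = 3 + 5 = 8)
t(I) = 8*I (t(I) = 8*(I + 0) = 8*I)
28*t(R(7, 2)) = 28*(8*√2) = 224*√2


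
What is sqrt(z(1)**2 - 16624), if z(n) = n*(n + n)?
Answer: 2*I*sqrt(4155) ≈ 128.92*I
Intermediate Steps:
z(n) = 2*n**2 (z(n) = n*(2*n) = 2*n**2)
sqrt(z(1)**2 - 16624) = sqrt((2*1**2)**2 - 16624) = sqrt((2*1)**2 - 16624) = sqrt(2**2 - 16624) = sqrt(4 - 16624) = sqrt(-16620) = 2*I*sqrt(4155)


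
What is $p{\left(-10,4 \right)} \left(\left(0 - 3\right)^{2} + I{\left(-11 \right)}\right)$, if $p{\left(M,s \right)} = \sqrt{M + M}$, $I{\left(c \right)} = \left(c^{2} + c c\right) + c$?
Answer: $480 i \sqrt{5} \approx 1073.3 i$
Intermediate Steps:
$I{\left(c \right)} = c + 2 c^{2}$ ($I{\left(c \right)} = \left(c^{2} + c^{2}\right) + c = 2 c^{2} + c = c + 2 c^{2}$)
$p{\left(M,s \right)} = \sqrt{2} \sqrt{M}$ ($p{\left(M,s \right)} = \sqrt{2 M} = \sqrt{2} \sqrt{M}$)
$p{\left(-10,4 \right)} \left(\left(0 - 3\right)^{2} + I{\left(-11 \right)}\right) = \sqrt{2} \sqrt{-10} \left(\left(0 - 3\right)^{2} - 11 \left(1 + 2 \left(-11\right)\right)\right) = \sqrt{2} i \sqrt{10} \left(\left(-3\right)^{2} - 11 \left(1 - 22\right)\right) = 2 i \sqrt{5} \left(9 - -231\right) = 2 i \sqrt{5} \left(9 + 231\right) = 2 i \sqrt{5} \cdot 240 = 480 i \sqrt{5}$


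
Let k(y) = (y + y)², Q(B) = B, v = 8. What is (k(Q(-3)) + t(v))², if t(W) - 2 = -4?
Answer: 1156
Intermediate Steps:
t(W) = -2 (t(W) = 2 - 4 = -2)
k(y) = 4*y² (k(y) = (2*y)² = 4*y²)
(k(Q(-3)) + t(v))² = (4*(-3)² - 2)² = (4*9 - 2)² = (36 - 2)² = 34² = 1156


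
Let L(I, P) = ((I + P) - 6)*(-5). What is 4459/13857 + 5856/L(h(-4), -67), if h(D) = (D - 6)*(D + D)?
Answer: -80990527/484995 ≈ -166.99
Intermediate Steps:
h(D) = 2*D*(-6 + D) (h(D) = (-6 + D)*(2*D) = 2*D*(-6 + D))
L(I, P) = 30 - 5*I - 5*P (L(I, P) = (-6 + I + P)*(-5) = 30 - 5*I - 5*P)
4459/13857 + 5856/L(h(-4), -67) = 4459/13857 + 5856/(30 - 10*(-4)*(-6 - 4) - 5*(-67)) = 4459*(1/13857) + 5856/(30 - 10*(-4)*(-10) + 335) = 4459/13857 + 5856/(30 - 5*80 + 335) = 4459/13857 + 5856/(30 - 400 + 335) = 4459/13857 + 5856/(-35) = 4459/13857 + 5856*(-1/35) = 4459/13857 - 5856/35 = -80990527/484995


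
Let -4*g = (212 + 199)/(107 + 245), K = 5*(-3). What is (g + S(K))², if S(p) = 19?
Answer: 693848281/1982464 ≈ 349.99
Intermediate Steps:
K = -15
g = -411/1408 (g = -(212 + 199)/(4*(107 + 245)) = -411/(4*352) = -¼*411/352 = -411/1408 ≈ -0.29190)
(g + S(K))² = (-411/1408 + 19)² = (26341/1408)² = 693848281/1982464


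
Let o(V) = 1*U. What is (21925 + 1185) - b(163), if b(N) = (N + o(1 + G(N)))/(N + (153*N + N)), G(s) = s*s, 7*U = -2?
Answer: 4087117911/176855 ≈ 23110.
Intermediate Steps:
U = -2/7 (U = (⅐)*(-2) = -2/7 ≈ -0.28571)
G(s) = s²
o(V) = -2/7 (o(V) = 1*(-2/7) = -2/7)
b(N) = (-2/7 + N)/(155*N) (b(N) = (N - 2/7)/(N + (153*N + N)) = (-2/7 + N)/(N + 154*N) = (-2/7 + N)/((155*N)) = (-2/7 + N)*(1/(155*N)) = (-2/7 + N)/(155*N))
(21925 + 1185) - b(163) = (21925 + 1185) - (-2 + 7*163)/(1085*163) = 23110 - (-2 + 1141)/(1085*163) = 23110 - 1139/(1085*163) = 23110 - 1*1139/176855 = 23110 - 1139/176855 = 4087117911/176855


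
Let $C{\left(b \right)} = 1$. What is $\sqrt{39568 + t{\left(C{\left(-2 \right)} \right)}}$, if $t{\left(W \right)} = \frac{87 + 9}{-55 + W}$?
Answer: $\frac{16 \sqrt{1391}}{3} \approx 198.91$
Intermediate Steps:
$t{\left(W \right)} = \frac{96}{-55 + W}$
$\sqrt{39568 + t{\left(C{\left(-2 \right)} \right)}} = \sqrt{39568 + \frac{96}{-55 + 1}} = \sqrt{39568 + \frac{96}{-54}} = \sqrt{39568 + 96 \left(- \frac{1}{54}\right)} = \sqrt{39568 - \frac{16}{9}} = \sqrt{\frac{356096}{9}} = \frac{16 \sqrt{1391}}{3}$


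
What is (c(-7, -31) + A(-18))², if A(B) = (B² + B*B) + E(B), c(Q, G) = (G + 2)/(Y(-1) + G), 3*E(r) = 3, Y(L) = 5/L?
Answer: 547232449/1296 ≈ 4.2225e+5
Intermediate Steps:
E(r) = 1 (E(r) = (⅓)*3 = 1)
c(Q, G) = (2 + G)/(-5 + G) (c(Q, G) = (G + 2)/(5/(-1) + G) = (2 + G)/(5*(-1) + G) = (2 + G)/(-5 + G))
A(B) = 1 + 2*B² (A(B) = (B² + B*B) + 1 = (B² + B²) + 1 = 2*B² + 1 = 1 + 2*B²)
(c(-7, -31) + A(-18))² = ((2 - 31)/(-5 - 31) + (1 + 2*(-18)²))² = (-29/(-36) + (1 + 2*324))² = (-1/36*(-29) + (1 + 648))² = (29/36 + 649)² = (23393/36)² = 547232449/1296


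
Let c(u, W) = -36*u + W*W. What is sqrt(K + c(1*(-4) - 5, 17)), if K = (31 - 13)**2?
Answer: sqrt(937) ≈ 30.610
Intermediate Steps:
K = 324 (K = 18**2 = 324)
c(u, W) = W**2 - 36*u (c(u, W) = -36*u + W**2 = W**2 - 36*u)
sqrt(K + c(1*(-4) - 5, 17)) = sqrt(324 + (17**2 - 36*(1*(-4) - 5))) = sqrt(324 + (289 - 36*(-4 - 5))) = sqrt(324 + (289 - 36*(-9))) = sqrt(324 + (289 + 324)) = sqrt(324 + 613) = sqrt(937)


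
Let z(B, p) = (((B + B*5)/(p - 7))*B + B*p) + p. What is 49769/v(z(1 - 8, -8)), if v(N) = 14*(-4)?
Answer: -49769/56 ≈ -888.73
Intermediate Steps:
z(B, p) = p + B*p + 6*B**2/(-7 + p) (z(B, p) = (((B + 5*B)/(-7 + p))*B + B*p) + p = (((6*B)/(-7 + p))*B + B*p) + p = ((6*B/(-7 + p))*B + B*p) + p = (6*B**2/(-7 + p) + B*p) + p = (B*p + 6*B**2/(-7 + p)) + p = p + B*p + 6*B**2/(-7 + p))
v(N) = -56
49769/v(z(1 - 8, -8)) = 49769/(-56) = 49769*(-1/56) = -49769/56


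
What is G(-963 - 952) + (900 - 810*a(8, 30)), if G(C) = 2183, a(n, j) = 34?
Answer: -24457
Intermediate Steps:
G(-963 - 952) + (900 - 810*a(8, 30)) = 2183 + (900 - 810*34) = 2183 + (900 - 27540) = 2183 - 26640 = -24457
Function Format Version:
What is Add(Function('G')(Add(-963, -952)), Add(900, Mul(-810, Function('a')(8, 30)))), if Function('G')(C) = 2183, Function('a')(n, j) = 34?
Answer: -24457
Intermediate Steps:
Add(Function('G')(Add(-963, -952)), Add(900, Mul(-810, Function('a')(8, 30)))) = Add(2183, Add(900, Mul(-810, 34))) = Add(2183, Add(900, -27540)) = Add(2183, -26640) = -24457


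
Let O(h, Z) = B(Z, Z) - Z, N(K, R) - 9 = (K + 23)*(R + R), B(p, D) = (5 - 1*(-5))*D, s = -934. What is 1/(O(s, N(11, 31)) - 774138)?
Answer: -1/755085 ≈ -1.3244e-6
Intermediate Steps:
B(p, D) = 10*D (B(p, D) = (5 + 5)*D = 10*D)
N(K, R) = 9 + 2*R*(23 + K) (N(K, R) = 9 + (K + 23)*(R + R) = 9 + (23 + K)*(2*R) = 9 + 2*R*(23 + K))
O(h, Z) = 9*Z (O(h, Z) = 10*Z - Z = 9*Z)
1/(O(s, N(11, 31)) - 774138) = 1/(9*(9 + 46*31 + 2*11*31) - 774138) = 1/(9*(9 + 1426 + 682) - 774138) = 1/(9*2117 - 774138) = 1/(19053 - 774138) = 1/(-755085) = -1/755085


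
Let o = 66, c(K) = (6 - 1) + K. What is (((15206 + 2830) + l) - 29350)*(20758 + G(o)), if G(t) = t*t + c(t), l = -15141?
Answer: -666269175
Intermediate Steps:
c(K) = 5 + K
G(t) = 5 + t + t² (G(t) = t*t + (5 + t) = t² + (5 + t) = 5 + t + t²)
(((15206 + 2830) + l) - 29350)*(20758 + G(o)) = (((15206 + 2830) - 15141) - 29350)*(20758 + (5 + 66 + 66²)) = ((18036 - 15141) - 29350)*(20758 + (5 + 66 + 4356)) = (2895 - 29350)*(20758 + 4427) = -26455*25185 = -666269175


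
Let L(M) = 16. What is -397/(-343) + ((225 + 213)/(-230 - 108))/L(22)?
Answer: 998371/927472 ≈ 1.0764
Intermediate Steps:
-397/(-343) + ((225 + 213)/(-230 - 108))/L(22) = -397/(-343) + ((225 + 213)/(-230 - 108))/16 = -397*(-1/343) + (438/(-338))*(1/16) = 397/343 + (438*(-1/338))*(1/16) = 397/343 - 219/169*1/16 = 397/343 - 219/2704 = 998371/927472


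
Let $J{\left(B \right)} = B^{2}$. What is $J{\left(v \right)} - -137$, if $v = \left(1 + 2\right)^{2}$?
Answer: $218$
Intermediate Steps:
$v = 9$ ($v = 3^{2} = 9$)
$J{\left(v \right)} - -137 = 9^{2} - -137 = 81 + 137 = 218$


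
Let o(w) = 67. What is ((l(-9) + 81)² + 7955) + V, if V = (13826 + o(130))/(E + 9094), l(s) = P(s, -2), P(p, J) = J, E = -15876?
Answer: 96263379/6782 ≈ 14194.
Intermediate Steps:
l(s) = -2
V = -13893/6782 (V = (13826 + 67)/(-15876 + 9094) = 13893/(-6782) = 13893*(-1/6782) = -13893/6782 ≈ -2.0485)
((l(-9) + 81)² + 7955) + V = ((-2 + 81)² + 7955) - 13893/6782 = (79² + 7955) - 13893/6782 = (6241 + 7955) - 13893/6782 = 14196 - 13893/6782 = 96263379/6782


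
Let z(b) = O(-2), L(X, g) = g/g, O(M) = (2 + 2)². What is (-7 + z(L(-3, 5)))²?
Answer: 81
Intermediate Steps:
O(M) = 16 (O(M) = 4² = 16)
L(X, g) = 1
z(b) = 16
(-7 + z(L(-3, 5)))² = (-7 + 16)² = 9² = 81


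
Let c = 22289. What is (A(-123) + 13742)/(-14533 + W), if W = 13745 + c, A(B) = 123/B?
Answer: 13741/21501 ≈ 0.63909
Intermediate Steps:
W = 36034 (W = 13745 + 22289 = 36034)
(A(-123) + 13742)/(-14533 + W) = (123/(-123) + 13742)/(-14533 + 36034) = (123*(-1/123) + 13742)/21501 = (-1 + 13742)*(1/21501) = 13741*(1/21501) = 13741/21501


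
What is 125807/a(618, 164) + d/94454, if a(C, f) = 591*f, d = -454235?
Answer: -16071649381/4577429748 ≈ -3.5111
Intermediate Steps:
125807/a(618, 164) + d/94454 = 125807/((591*164)) - 454235/94454 = 125807/96924 - 454235*1/94454 = 125807*(1/96924) - 454235/94454 = 125807/96924 - 454235/94454 = -16071649381/4577429748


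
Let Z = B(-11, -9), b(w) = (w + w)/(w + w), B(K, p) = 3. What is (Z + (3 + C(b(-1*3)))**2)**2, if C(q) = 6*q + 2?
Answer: 15376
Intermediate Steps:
b(w) = 1 (b(w) = (2*w)/((2*w)) = (2*w)*(1/(2*w)) = 1)
C(q) = 2 + 6*q
Z = 3
(Z + (3 + C(b(-1*3)))**2)**2 = (3 + (3 + (2 + 6*1))**2)**2 = (3 + (3 + (2 + 6))**2)**2 = (3 + (3 + 8)**2)**2 = (3 + 11**2)**2 = (3 + 121)**2 = 124**2 = 15376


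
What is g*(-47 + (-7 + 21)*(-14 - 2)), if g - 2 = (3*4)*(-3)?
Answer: 9214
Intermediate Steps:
g = -34 (g = 2 + (3*4)*(-3) = 2 + 12*(-3) = 2 - 36 = -34)
g*(-47 + (-7 + 21)*(-14 - 2)) = -34*(-47 + (-7 + 21)*(-14 - 2)) = -34*(-47 + 14*(-16)) = -34*(-47 - 224) = -34*(-271) = 9214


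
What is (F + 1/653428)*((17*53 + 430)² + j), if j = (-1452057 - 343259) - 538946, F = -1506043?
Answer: 553748801512933503/653428 ≈ 8.4745e+11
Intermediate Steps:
j = -2334262 (j = -1795316 - 538946 = -2334262)
(F + 1/653428)*((17*53 + 430)² + j) = (-1506043 + 1/653428)*((17*53 + 430)² - 2334262) = (-1506043 + 1/653428)*((901 + 430)² - 2334262) = -984090665403*(1331² - 2334262)/653428 = -984090665403*(1771561 - 2334262)/653428 = -984090665403/653428*(-562701) = 553748801512933503/653428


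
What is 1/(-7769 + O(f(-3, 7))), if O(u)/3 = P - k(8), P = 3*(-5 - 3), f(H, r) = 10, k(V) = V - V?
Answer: -1/7841 ≈ -0.00012753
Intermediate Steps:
k(V) = 0
P = -24 (P = 3*(-8) = -24)
O(u) = -72 (O(u) = 3*(-24 - 1*0) = 3*(-24 + 0) = 3*(-24) = -72)
1/(-7769 + O(f(-3, 7))) = 1/(-7769 - 72) = 1/(-7841) = -1/7841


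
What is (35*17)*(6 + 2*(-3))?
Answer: 0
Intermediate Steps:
(35*17)*(6 + 2*(-3)) = 595*(6 - 6) = 595*0 = 0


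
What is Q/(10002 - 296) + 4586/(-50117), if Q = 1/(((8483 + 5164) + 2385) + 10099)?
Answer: -50571113073/552654291994 ≈ -0.091506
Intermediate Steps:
Q = 1/26131 (Q = 1/((13647 + 2385) + 10099) = 1/(16032 + 10099) = 1/26131 ≈ 3.8269e-5)
Q/(10002 - 296) + 4586/(-50117) = 1/(26131*(10002 - 296)) + 4586/(-50117) = (1/26131)/9706 + 4586*(-1/50117) = (1/26131)*(1/9706) - 4586/50117 = 1/253627486 - 4586/50117 = -50571113073/552654291994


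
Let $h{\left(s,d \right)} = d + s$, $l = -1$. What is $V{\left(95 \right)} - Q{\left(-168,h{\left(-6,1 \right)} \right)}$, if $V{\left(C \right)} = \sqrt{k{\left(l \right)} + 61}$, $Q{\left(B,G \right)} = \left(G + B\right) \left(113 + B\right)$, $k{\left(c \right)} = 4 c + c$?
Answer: $-9515 + 2 \sqrt{14} \approx -9507.5$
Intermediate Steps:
$k{\left(c \right)} = 5 c$
$Q{\left(B,G \right)} = \left(113 + B\right) \left(B + G\right)$ ($Q{\left(B,G \right)} = \left(B + G\right) \left(113 + B\right) = \left(113 + B\right) \left(B + G\right)$)
$V{\left(C \right)} = 2 \sqrt{14}$ ($V{\left(C \right)} = \sqrt{5 \left(-1\right) + 61} = \sqrt{-5 + 61} = \sqrt{56} = 2 \sqrt{14}$)
$V{\left(95 \right)} - Q{\left(-168,h{\left(-6,1 \right)} \right)} = 2 \sqrt{14} - \left(\left(-168\right)^{2} + 113 \left(-168\right) + 113 \left(1 - 6\right) - 168 \left(1 - 6\right)\right) = 2 \sqrt{14} - \left(28224 - 18984 + 113 \left(-5\right) - -840\right) = 2 \sqrt{14} - \left(28224 - 18984 - 565 + 840\right) = 2 \sqrt{14} - 9515 = -9515 + 2 \sqrt{14}$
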